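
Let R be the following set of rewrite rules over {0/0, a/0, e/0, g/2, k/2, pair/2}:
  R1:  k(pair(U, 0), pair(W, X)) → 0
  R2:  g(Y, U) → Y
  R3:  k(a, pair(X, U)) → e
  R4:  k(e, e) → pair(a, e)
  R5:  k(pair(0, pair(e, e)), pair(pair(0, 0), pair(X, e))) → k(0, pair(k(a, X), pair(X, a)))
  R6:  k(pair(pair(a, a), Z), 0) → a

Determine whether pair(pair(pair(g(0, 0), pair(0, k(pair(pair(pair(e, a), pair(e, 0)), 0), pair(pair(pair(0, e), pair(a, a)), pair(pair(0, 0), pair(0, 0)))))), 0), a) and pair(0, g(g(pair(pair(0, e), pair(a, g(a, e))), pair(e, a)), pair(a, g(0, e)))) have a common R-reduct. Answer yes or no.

no — NF(t₁) = pair(pair(pair(0, pair(0, 0)), 0), a), NF(t₂) = pair(0, pair(pair(0, e), pair(a, a)))

Reduce t₁ = pair(pair(pair(g(0, 0), pair(0, k(pair(pair(pair(e, a), pair(e, 0)), 0), pair(pair(pair(0, e), pair(a, a)), pair(pair(0, 0), pair(0, 0)))))), 0), a):
1. pair(pair(pair(g(0, 0), pair(0, k(pair(pair(pair(e, a), pair(e, 0)), 0), pair(pair(pair(0, e), pair(a, a)), pair(pair(0, 0), pair(0, 0)))))), 0), a)  →  pair(pair(pair(0, pair(0, k(pair(pair(pair(e, a), pair(e, 0)), 0), pair(pair(pair(0, e), pair(a, a)), pair(pair(0, 0), pair(0, 0)))))), 0), a)   [R2 at 1.1.1]
2. pair(pair(pair(0, pair(0, k(pair(pair(pair(e, a), pair(e, 0)), 0), pair(pair(pair(0, e), pair(a, a)), pair(pair(0, 0), pair(0, 0)))))), 0), a)  →  pair(pair(pair(0, pair(0, 0)), 0), a)   [R1 at 1.1.2.2]

Reduce t₂ = pair(0, g(g(pair(pair(0, e), pair(a, g(a, e))), pair(e, a)), pair(a, g(0, e)))):
1. pair(0, g(g(pair(pair(0, e), pair(a, g(a, e))), pair(e, a)), pair(a, g(0, e))))  →  pair(0, g(pair(pair(0, e), pair(a, g(a, e))), pair(e, a)))   [R2 at 2]
2. pair(0, g(pair(pair(0, e), pair(a, g(a, e))), pair(e, a)))  →  pair(0, pair(pair(0, e), pair(a, g(a, e))))   [R2 at 2]
3. pair(0, pair(pair(0, e), pair(a, g(a, e))))  →  pair(0, pair(pair(0, e), pair(a, a)))   [R2 at 2.2.2]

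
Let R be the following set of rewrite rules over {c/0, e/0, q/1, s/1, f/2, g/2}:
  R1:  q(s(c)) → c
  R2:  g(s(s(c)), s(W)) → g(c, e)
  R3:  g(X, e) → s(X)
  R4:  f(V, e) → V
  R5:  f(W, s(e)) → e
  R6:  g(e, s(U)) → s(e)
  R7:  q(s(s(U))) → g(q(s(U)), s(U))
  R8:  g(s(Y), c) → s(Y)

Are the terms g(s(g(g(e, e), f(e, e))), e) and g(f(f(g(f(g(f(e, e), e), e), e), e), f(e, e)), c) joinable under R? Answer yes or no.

Reduce t₁ = g(s(g(g(e, e), f(e, e))), e):
1. g(s(g(g(e, e), f(e, e))), e)  →  s(s(g(g(e, e), f(e, e))))   [R3 at ε]
2. s(s(g(g(e, e), f(e, e))))  →  s(s(g(s(e), f(e, e))))   [R3 at 1.1.1]
3. s(s(g(s(e), f(e, e))))  →  s(s(g(s(e), e)))   [R4 at 1.1.2]
4. s(s(g(s(e), e)))  →  s(s(s(s(e))))   [R3 at 1.1]

Reduce t₂ = g(f(f(g(f(g(f(e, e), e), e), e), e), f(e, e)), c):
1. g(f(f(g(f(g(f(e, e), e), e), e), e), f(e, e)), c)  →  g(f(g(f(g(f(e, e), e), e), e), f(e, e)), c)   [R4 at 1.1]
2. g(f(g(f(g(f(e, e), e), e), e), f(e, e)), c)  →  g(f(s(f(g(f(e, e), e), e)), f(e, e)), c)   [R3 at 1.1]
3. g(f(s(f(g(f(e, e), e), e)), f(e, e)), c)  →  g(f(s(g(f(e, e), e)), f(e, e)), c)   [R4 at 1.1.1]
4. g(f(s(g(f(e, e), e)), f(e, e)), c)  →  g(f(s(s(f(e, e))), f(e, e)), c)   [R3 at 1.1.1]
5. g(f(s(s(f(e, e))), f(e, e)), c)  →  g(f(s(s(e)), f(e, e)), c)   [R4 at 1.1.1.1]
6. g(f(s(s(e)), f(e, e)), c)  →  g(f(s(s(e)), e), c)   [R4 at 1.2]
7. g(f(s(s(e)), e), c)  →  g(s(s(e)), c)   [R4 at 1]
8. g(s(s(e)), c)  →  s(s(e))   [R8 at ε]

no — NF(t₁) = s(s(s(s(e)))), NF(t₂) = s(s(e))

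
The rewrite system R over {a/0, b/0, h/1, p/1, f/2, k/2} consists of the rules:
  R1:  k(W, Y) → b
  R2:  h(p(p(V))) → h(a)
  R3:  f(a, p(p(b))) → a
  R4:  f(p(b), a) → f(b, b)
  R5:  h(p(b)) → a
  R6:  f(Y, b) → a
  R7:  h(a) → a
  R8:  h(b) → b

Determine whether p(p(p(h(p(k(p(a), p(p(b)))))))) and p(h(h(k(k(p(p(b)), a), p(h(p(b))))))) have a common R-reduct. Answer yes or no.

no — NF(t₁) = p(p(p(a))), NF(t₂) = p(b)

Reduce t₁ = p(p(p(h(p(k(p(a), p(p(b)))))))):
1. p(p(p(h(p(k(p(a), p(p(b))))))))  →  p(p(p(h(p(b)))))   [R1 at 1.1.1.1.1]
2. p(p(p(h(p(b)))))  →  p(p(p(a)))   [R5 at 1.1.1]

Reduce t₂ = p(h(h(k(k(p(p(b)), a), p(h(p(b))))))):
1. p(h(h(k(k(p(p(b)), a), p(h(p(b)))))))  →  p(h(h(b)))   [R1 at 1.1.1]
2. p(h(h(b)))  →  p(h(b))   [R8 at 1.1]
3. p(h(b))  →  p(b)   [R8 at 1]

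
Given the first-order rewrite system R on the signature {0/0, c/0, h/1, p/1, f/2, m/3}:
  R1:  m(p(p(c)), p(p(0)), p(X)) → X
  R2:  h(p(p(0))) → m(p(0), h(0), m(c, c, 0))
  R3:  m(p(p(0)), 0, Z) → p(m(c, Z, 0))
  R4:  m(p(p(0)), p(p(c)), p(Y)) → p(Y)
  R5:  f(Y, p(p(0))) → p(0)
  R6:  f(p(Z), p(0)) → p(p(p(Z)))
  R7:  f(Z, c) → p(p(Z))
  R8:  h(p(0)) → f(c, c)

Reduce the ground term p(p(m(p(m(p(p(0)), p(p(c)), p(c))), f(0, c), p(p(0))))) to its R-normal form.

1. p(p(m(p(m(p(p(0)), p(p(c)), p(c))), f(0, c), p(p(0)))))  →  p(p(m(p(p(c)), f(0, c), p(p(0)))))   [R4 at 1.1.1.1]
2. p(p(m(p(p(c)), f(0, c), p(p(0)))))  →  p(p(m(p(p(c)), p(p(0)), p(p(0)))))   [R7 at 1.1.2]
3. p(p(m(p(p(c)), p(p(0)), p(p(0)))))  →  p(p(p(0)))   [R1 at 1.1]

p(p(p(0)))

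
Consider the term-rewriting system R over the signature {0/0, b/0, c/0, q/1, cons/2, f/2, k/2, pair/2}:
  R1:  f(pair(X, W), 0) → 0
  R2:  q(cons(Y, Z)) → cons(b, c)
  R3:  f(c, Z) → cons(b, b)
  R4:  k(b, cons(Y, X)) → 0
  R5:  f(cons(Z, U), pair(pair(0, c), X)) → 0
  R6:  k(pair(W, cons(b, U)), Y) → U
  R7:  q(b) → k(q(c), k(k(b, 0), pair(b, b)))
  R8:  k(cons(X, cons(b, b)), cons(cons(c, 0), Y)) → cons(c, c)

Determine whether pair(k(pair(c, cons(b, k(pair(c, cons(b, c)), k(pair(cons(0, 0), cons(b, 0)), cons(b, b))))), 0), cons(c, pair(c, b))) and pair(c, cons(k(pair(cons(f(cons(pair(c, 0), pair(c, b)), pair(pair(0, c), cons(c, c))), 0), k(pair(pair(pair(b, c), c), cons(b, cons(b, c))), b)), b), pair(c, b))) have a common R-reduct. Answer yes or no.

yes — NF(t₁) = pair(c, cons(c, pair(c, b))), NF(t₂) = pair(c, cons(c, pair(c, b)))

Reduce t₁ = pair(k(pair(c, cons(b, k(pair(c, cons(b, c)), k(pair(cons(0, 0), cons(b, 0)), cons(b, b))))), 0), cons(c, pair(c, b))):
1. pair(k(pair(c, cons(b, k(pair(c, cons(b, c)), k(pair(cons(0, 0), cons(b, 0)), cons(b, b))))), 0), cons(c, pair(c, b)))  →  pair(k(pair(c, cons(b, c)), k(pair(cons(0, 0), cons(b, 0)), cons(b, b))), cons(c, pair(c, b)))   [R6 at 1]
2. pair(k(pair(c, cons(b, c)), k(pair(cons(0, 0), cons(b, 0)), cons(b, b))), cons(c, pair(c, b)))  →  pair(c, cons(c, pair(c, b)))   [R6 at 1]

Reduce t₂ = pair(c, cons(k(pair(cons(f(cons(pair(c, 0), pair(c, b)), pair(pair(0, c), cons(c, c))), 0), k(pair(pair(pair(b, c), c), cons(b, cons(b, c))), b)), b), pair(c, b))):
1. pair(c, cons(k(pair(cons(f(cons(pair(c, 0), pair(c, b)), pair(pair(0, c), cons(c, c))), 0), k(pair(pair(pair(b, c), c), cons(b, cons(b, c))), b)), b), pair(c, b)))  →  pair(c, cons(k(pair(cons(0, 0), k(pair(pair(pair(b, c), c), cons(b, cons(b, c))), b)), b), pair(c, b)))   [R5 at 2.1.1.1.1]
2. pair(c, cons(k(pair(cons(0, 0), k(pair(pair(pair(b, c), c), cons(b, cons(b, c))), b)), b), pair(c, b)))  →  pair(c, cons(k(pair(cons(0, 0), cons(b, c)), b), pair(c, b)))   [R6 at 2.1.1.2]
3. pair(c, cons(k(pair(cons(0, 0), cons(b, c)), b), pair(c, b)))  →  pair(c, cons(c, pair(c, b)))   [R6 at 2.1]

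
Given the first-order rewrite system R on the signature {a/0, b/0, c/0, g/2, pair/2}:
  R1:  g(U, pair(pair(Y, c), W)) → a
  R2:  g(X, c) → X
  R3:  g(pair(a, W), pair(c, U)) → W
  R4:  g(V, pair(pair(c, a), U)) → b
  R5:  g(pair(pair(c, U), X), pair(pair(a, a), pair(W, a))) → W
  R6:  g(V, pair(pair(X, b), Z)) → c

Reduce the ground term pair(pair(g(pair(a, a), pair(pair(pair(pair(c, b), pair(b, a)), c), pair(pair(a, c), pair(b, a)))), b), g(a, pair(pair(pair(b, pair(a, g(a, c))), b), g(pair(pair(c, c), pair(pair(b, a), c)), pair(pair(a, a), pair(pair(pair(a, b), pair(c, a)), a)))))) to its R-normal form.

1. pair(pair(g(pair(a, a), pair(pair(pair(pair(c, b), pair(b, a)), c), pair(pair(a, c), pair(b, a)))), b), g(a, pair(pair(pair(b, pair(a, g(a, c))), b), g(pair(pair(c, c), pair(pair(b, a), c)), pair(pair(a, a), pair(pair(pair(a, b), pair(c, a)), a))))))  →  pair(pair(a, b), g(a, pair(pair(pair(b, pair(a, g(a, c))), b), g(pair(pair(c, c), pair(pair(b, a), c)), pair(pair(a, a), pair(pair(pair(a, b), pair(c, a)), a))))))   [R1 at 1.1]
2. pair(pair(a, b), g(a, pair(pair(pair(b, pair(a, g(a, c))), b), g(pair(pair(c, c), pair(pair(b, a), c)), pair(pair(a, a), pair(pair(pair(a, b), pair(c, a)), a))))))  →  pair(pair(a, b), c)   [R6 at 2]

pair(pair(a, b), c)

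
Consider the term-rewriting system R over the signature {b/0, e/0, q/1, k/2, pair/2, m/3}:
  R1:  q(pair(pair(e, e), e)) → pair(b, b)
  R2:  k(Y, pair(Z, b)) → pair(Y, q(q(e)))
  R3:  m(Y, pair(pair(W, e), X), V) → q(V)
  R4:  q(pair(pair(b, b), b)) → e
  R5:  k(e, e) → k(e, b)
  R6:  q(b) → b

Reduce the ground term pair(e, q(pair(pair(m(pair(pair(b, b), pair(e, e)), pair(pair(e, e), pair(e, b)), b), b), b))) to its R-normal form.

1. pair(e, q(pair(pair(m(pair(pair(b, b), pair(e, e)), pair(pair(e, e), pair(e, b)), b), b), b)))  →  pair(e, q(pair(pair(q(b), b), b)))   [R3 at 2.1.1.1]
2. pair(e, q(pair(pair(q(b), b), b)))  →  pair(e, q(pair(pair(b, b), b)))   [R6 at 2.1.1.1]
3. pair(e, q(pair(pair(b, b), b)))  →  pair(e, e)   [R4 at 2]

pair(e, e)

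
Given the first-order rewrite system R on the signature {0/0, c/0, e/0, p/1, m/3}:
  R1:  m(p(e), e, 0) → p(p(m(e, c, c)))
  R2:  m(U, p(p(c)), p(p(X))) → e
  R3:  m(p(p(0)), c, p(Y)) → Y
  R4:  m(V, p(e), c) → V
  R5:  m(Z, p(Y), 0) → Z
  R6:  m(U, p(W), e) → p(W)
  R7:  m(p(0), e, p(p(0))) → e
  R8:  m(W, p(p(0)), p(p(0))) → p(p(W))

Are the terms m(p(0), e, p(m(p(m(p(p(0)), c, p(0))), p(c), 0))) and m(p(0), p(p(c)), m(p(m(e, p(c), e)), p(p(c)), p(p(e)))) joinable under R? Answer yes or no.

no — NF(t₁) = e, NF(t₂) = p(p(c))

Reduce t₁ = m(p(0), e, p(m(p(m(p(p(0)), c, p(0))), p(c), 0))):
1. m(p(0), e, p(m(p(m(p(p(0)), c, p(0))), p(c), 0)))  →  m(p(0), e, p(p(m(p(p(0)), c, p(0)))))   [R5 at 3.1]
2. m(p(0), e, p(p(m(p(p(0)), c, p(0)))))  →  m(p(0), e, p(p(0)))   [R3 at 3.1.1]
3. m(p(0), e, p(p(0)))  →  e   [R7 at ε]

Reduce t₂ = m(p(0), p(p(c)), m(p(m(e, p(c), e)), p(p(c)), p(p(e)))):
1. m(p(0), p(p(c)), m(p(m(e, p(c), e)), p(p(c)), p(p(e))))  →  m(p(0), p(p(c)), e)   [R2 at 3]
2. m(p(0), p(p(c)), e)  →  p(p(c))   [R6 at ε]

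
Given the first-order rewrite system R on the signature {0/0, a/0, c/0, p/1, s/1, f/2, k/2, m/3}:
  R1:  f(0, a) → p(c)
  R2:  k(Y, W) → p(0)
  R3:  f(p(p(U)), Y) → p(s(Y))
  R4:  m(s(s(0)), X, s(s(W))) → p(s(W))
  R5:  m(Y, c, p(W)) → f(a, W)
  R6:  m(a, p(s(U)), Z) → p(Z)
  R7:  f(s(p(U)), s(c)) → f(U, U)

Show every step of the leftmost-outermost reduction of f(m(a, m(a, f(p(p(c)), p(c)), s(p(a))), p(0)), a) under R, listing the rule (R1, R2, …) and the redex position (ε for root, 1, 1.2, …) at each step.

1. f(m(a, m(a, f(p(p(c)), p(c)), s(p(a))), p(0)), a)  →  f(m(a, m(a, p(s(p(c))), s(p(a))), p(0)), a)   [R3 at 1.2.2]
2. f(m(a, m(a, p(s(p(c))), s(p(a))), p(0)), a)  →  f(m(a, p(s(p(a))), p(0)), a)   [R6 at 1.2]
3. f(m(a, p(s(p(a))), p(0)), a)  →  f(p(p(0)), a)   [R6 at 1]
4. f(p(p(0)), a)  →  p(s(a))   [R3 at ε]

p(s(a))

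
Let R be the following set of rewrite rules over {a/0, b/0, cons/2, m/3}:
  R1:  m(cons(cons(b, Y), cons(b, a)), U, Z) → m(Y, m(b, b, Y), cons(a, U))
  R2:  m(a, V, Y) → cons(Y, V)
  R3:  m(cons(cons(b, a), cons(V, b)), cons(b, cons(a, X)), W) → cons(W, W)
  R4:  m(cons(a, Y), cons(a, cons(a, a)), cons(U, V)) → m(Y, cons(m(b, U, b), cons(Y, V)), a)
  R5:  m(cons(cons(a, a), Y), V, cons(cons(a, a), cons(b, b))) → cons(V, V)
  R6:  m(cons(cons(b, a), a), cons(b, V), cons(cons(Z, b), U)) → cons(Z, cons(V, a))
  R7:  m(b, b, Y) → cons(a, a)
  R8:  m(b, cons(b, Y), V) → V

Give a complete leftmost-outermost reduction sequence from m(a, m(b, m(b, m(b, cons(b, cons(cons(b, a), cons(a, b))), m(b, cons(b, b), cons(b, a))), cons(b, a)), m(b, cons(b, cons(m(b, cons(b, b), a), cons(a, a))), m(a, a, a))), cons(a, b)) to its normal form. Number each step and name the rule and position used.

1. m(a, m(b, m(b, m(b, cons(b, cons(cons(b, a), cons(a, b))), m(b, cons(b, b), cons(b, a))), cons(b, a)), m(b, cons(b, cons(m(b, cons(b, b), a), cons(a, a))), m(a, a, a))), cons(a, b))  →  cons(cons(a, b), m(b, m(b, m(b, cons(b, cons(cons(b, a), cons(a, b))), m(b, cons(b, b), cons(b, a))), cons(b, a)), m(b, cons(b, cons(m(b, cons(b, b), a), cons(a, a))), m(a, a, a))))   [R2 at ε]
2. cons(cons(a, b), m(b, m(b, m(b, cons(b, cons(cons(b, a), cons(a, b))), m(b, cons(b, b), cons(b, a))), cons(b, a)), m(b, cons(b, cons(m(b, cons(b, b), a), cons(a, a))), m(a, a, a))))  →  cons(cons(a, b), m(b, m(b, m(b, cons(b, b), cons(b, a)), cons(b, a)), m(b, cons(b, cons(m(b, cons(b, b), a), cons(a, a))), m(a, a, a))))   [R8 at 2.2.2]
3. cons(cons(a, b), m(b, m(b, m(b, cons(b, b), cons(b, a)), cons(b, a)), m(b, cons(b, cons(m(b, cons(b, b), a), cons(a, a))), m(a, a, a))))  →  cons(cons(a, b), m(b, m(b, cons(b, a), cons(b, a)), m(b, cons(b, cons(m(b, cons(b, b), a), cons(a, a))), m(a, a, a))))   [R8 at 2.2.2]
4. cons(cons(a, b), m(b, m(b, cons(b, a), cons(b, a)), m(b, cons(b, cons(m(b, cons(b, b), a), cons(a, a))), m(a, a, a))))  →  cons(cons(a, b), m(b, cons(b, a), m(b, cons(b, cons(m(b, cons(b, b), a), cons(a, a))), m(a, a, a))))   [R8 at 2.2]
5. cons(cons(a, b), m(b, cons(b, a), m(b, cons(b, cons(m(b, cons(b, b), a), cons(a, a))), m(a, a, a))))  →  cons(cons(a, b), m(b, cons(b, cons(m(b, cons(b, b), a), cons(a, a))), m(a, a, a)))   [R8 at 2]
6. cons(cons(a, b), m(b, cons(b, cons(m(b, cons(b, b), a), cons(a, a))), m(a, a, a)))  →  cons(cons(a, b), m(a, a, a))   [R8 at 2]
7. cons(cons(a, b), m(a, a, a))  →  cons(cons(a, b), cons(a, a))   [R2 at 2]

cons(cons(a, b), cons(a, a))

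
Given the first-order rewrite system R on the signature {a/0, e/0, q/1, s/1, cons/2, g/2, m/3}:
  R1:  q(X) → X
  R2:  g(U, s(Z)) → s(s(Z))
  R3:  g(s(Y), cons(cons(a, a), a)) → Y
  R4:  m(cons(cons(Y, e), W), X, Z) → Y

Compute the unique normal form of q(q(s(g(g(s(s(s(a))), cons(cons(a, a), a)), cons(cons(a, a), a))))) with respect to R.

1. q(q(s(g(g(s(s(s(a))), cons(cons(a, a), a)), cons(cons(a, a), a)))))  →  q(s(g(g(s(s(s(a))), cons(cons(a, a), a)), cons(cons(a, a), a))))   [R1 at ε]
2. q(s(g(g(s(s(s(a))), cons(cons(a, a), a)), cons(cons(a, a), a))))  →  s(g(g(s(s(s(a))), cons(cons(a, a), a)), cons(cons(a, a), a)))   [R1 at ε]
3. s(g(g(s(s(s(a))), cons(cons(a, a), a)), cons(cons(a, a), a)))  →  s(g(s(s(a)), cons(cons(a, a), a)))   [R3 at 1.1]
4. s(g(s(s(a)), cons(cons(a, a), a)))  →  s(s(a))   [R3 at 1]

s(s(a))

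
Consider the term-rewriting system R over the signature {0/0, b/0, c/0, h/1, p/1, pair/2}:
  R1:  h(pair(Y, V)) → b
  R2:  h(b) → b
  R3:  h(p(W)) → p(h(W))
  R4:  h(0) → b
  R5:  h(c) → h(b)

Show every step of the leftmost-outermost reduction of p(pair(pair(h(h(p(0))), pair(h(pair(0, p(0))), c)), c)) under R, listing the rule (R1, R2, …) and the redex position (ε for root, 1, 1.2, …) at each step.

p(pair(pair(p(b), pair(b, c)), c))

1. p(pair(pair(h(h(p(0))), pair(h(pair(0, p(0))), c)), c))  →  p(pair(pair(h(p(h(0))), pair(h(pair(0, p(0))), c)), c))   [R3 at 1.1.1.1]
2. p(pair(pair(h(p(h(0))), pair(h(pair(0, p(0))), c)), c))  →  p(pair(pair(p(h(h(0))), pair(h(pair(0, p(0))), c)), c))   [R3 at 1.1.1]
3. p(pair(pair(p(h(h(0))), pair(h(pair(0, p(0))), c)), c))  →  p(pair(pair(p(h(b)), pair(h(pair(0, p(0))), c)), c))   [R4 at 1.1.1.1.1]
4. p(pair(pair(p(h(b)), pair(h(pair(0, p(0))), c)), c))  →  p(pair(pair(p(b), pair(h(pair(0, p(0))), c)), c))   [R2 at 1.1.1.1]
5. p(pair(pair(p(b), pair(h(pair(0, p(0))), c)), c))  →  p(pair(pair(p(b), pair(b, c)), c))   [R1 at 1.1.2.1]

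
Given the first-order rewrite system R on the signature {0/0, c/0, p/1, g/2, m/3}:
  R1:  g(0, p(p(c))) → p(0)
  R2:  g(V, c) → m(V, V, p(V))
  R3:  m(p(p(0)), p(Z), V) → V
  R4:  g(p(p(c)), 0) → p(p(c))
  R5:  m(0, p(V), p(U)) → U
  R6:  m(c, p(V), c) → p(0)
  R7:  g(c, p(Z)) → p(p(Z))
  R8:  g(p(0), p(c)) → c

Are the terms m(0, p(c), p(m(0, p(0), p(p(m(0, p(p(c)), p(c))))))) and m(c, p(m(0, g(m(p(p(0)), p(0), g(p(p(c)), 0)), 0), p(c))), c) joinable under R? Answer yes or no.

no — NF(t₁) = p(c), NF(t₂) = p(0)

Reduce t₁ = m(0, p(c), p(m(0, p(0), p(p(m(0, p(p(c)), p(c))))))):
1. m(0, p(c), p(m(0, p(0), p(p(m(0, p(p(c)), p(c)))))))  →  m(0, p(0), p(p(m(0, p(p(c)), p(c)))))   [R5 at ε]
2. m(0, p(0), p(p(m(0, p(p(c)), p(c)))))  →  p(m(0, p(p(c)), p(c)))   [R5 at ε]
3. p(m(0, p(p(c)), p(c)))  →  p(c)   [R5 at 1]

Reduce t₂ = m(c, p(m(0, g(m(p(p(0)), p(0), g(p(p(c)), 0)), 0), p(c))), c):
1. m(c, p(m(0, g(m(p(p(0)), p(0), g(p(p(c)), 0)), 0), p(c))), c)  →  p(0)   [R6 at ε]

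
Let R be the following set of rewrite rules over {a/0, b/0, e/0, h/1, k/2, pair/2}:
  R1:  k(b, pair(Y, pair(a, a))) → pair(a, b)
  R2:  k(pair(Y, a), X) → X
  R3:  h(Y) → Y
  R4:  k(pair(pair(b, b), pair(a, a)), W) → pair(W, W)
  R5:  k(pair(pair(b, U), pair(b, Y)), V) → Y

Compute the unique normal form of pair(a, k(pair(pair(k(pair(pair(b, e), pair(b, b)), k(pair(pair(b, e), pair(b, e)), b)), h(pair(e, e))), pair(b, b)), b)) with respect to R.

1. pair(a, k(pair(pair(k(pair(pair(b, e), pair(b, b)), k(pair(pair(b, e), pair(b, e)), b)), h(pair(e, e))), pair(b, b)), b))  →  pair(a, k(pair(pair(b, h(pair(e, e))), pair(b, b)), b))   [R5 at 2.1.1.1]
2. pair(a, k(pair(pair(b, h(pair(e, e))), pair(b, b)), b))  →  pair(a, b)   [R5 at 2]

pair(a, b)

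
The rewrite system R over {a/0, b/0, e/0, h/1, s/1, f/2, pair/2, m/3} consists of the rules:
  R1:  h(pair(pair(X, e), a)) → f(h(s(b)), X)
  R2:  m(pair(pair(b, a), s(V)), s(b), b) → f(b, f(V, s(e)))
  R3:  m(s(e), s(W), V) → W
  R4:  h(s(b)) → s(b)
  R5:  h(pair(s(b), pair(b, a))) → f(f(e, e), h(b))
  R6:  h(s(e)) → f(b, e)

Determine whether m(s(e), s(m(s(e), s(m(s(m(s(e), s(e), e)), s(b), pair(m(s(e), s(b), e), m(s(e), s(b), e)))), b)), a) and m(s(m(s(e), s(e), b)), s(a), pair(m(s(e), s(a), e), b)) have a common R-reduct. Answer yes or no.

Reduce t₁ = m(s(e), s(m(s(e), s(m(s(m(s(e), s(e), e)), s(b), pair(m(s(e), s(b), e), m(s(e), s(b), e)))), b)), a):
1. m(s(e), s(m(s(e), s(m(s(m(s(e), s(e), e)), s(b), pair(m(s(e), s(b), e), m(s(e), s(b), e)))), b)), a)  →  m(s(e), s(m(s(m(s(e), s(e), e)), s(b), pair(m(s(e), s(b), e), m(s(e), s(b), e)))), b)   [R3 at ε]
2. m(s(e), s(m(s(m(s(e), s(e), e)), s(b), pair(m(s(e), s(b), e), m(s(e), s(b), e)))), b)  →  m(s(m(s(e), s(e), e)), s(b), pair(m(s(e), s(b), e), m(s(e), s(b), e)))   [R3 at ε]
3. m(s(m(s(e), s(e), e)), s(b), pair(m(s(e), s(b), e), m(s(e), s(b), e)))  →  m(s(e), s(b), pair(m(s(e), s(b), e), m(s(e), s(b), e)))   [R3 at 1.1]
4. m(s(e), s(b), pair(m(s(e), s(b), e), m(s(e), s(b), e)))  →  b   [R3 at ε]

Reduce t₂ = m(s(m(s(e), s(e), b)), s(a), pair(m(s(e), s(a), e), b)):
1. m(s(m(s(e), s(e), b)), s(a), pair(m(s(e), s(a), e), b))  →  m(s(e), s(a), pair(m(s(e), s(a), e), b))   [R3 at 1.1]
2. m(s(e), s(a), pair(m(s(e), s(a), e), b))  →  a   [R3 at ε]

no — NF(t₁) = b, NF(t₂) = a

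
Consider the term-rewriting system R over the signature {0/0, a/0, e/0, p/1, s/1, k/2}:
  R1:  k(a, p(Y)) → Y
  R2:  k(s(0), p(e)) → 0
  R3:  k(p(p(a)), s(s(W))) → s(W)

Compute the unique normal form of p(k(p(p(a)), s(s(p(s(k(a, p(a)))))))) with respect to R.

1. p(k(p(p(a)), s(s(p(s(k(a, p(a))))))))  →  p(s(p(s(k(a, p(a))))))   [R3 at 1]
2. p(s(p(s(k(a, p(a))))))  →  p(s(p(s(a))))   [R1 at 1.1.1.1]

p(s(p(s(a))))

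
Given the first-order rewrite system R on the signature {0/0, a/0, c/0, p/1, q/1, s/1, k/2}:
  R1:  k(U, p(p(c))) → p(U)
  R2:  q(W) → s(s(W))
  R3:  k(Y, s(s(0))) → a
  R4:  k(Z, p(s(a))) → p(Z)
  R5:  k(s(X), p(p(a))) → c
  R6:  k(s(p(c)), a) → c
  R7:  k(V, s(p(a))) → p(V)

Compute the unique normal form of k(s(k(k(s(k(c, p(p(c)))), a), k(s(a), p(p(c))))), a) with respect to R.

c

1. k(s(k(k(s(k(c, p(p(c)))), a), k(s(a), p(p(c))))), a)  →  k(s(k(k(s(p(c)), a), k(s(a), p(p(c))))), a)   [R1 at 1.1.1.1.1]
2. k(s(k(k(s(p(c)), a), k(s(a), p(p(c))))), a)  →  k(s(k(c, k(s(a), p(p(c))))), a)   [R6 at 1.1.1]
3. k(s(k(c, k(s(a), p(p(c))))), a)  →  k(s(k(c, p(s(a)))), a)   [R1 at 1.1.2]
4. k(s(k(c, p(s(a)))), a)  →  k(s(p(c)), a)   [R4 at 1.1]
5. k(s(p(c)), a)  →  c   [R6 at ε]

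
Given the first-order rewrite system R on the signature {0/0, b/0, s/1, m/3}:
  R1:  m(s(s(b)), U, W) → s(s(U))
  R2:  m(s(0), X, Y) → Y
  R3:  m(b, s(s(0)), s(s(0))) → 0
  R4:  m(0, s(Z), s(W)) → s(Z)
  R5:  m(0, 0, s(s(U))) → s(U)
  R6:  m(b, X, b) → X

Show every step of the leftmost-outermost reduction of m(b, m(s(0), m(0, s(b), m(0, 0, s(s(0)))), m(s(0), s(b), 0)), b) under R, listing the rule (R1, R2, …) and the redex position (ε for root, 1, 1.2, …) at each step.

0

1. m(b, m(s(0), m(0, s(b), m(0, 0, s(s(0)))), m(s(0), s(b), 0)), b)  →  m(s(0), m(0, s(b), m(0, 0, s(s(0)))), m(s(0), s(b), 0))   [R6 at ε]
2. m(s(0), m(0, s(b), m(0, 0, s(s(0)))), m(s(0), s(b), 0))  →  m(s(0), s(b), 0)   [R2 at ε]
3. m(s(0), s(b), 0)  →  0   [R2 at ε]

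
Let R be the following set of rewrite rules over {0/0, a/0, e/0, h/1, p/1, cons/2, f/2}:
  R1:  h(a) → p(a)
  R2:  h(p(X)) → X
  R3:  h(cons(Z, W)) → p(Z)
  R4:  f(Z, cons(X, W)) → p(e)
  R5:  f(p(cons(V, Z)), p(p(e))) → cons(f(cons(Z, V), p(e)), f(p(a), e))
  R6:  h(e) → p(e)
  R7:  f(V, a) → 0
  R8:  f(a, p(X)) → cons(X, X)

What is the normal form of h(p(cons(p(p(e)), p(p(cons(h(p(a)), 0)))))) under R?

1. h(p(cons(p(p(e)), p(p(cons(h(p(a)), 0))))))  →  cons(p(p(e)), p(p(cons(h(p(a)), 0))))   [R2 at ε]
2. cons(p(p(e)), p(p(cons(h(p(a)), 0))))  →  cons(p(p(e)), p(p(cons(a, 0))))   [R2 at 2.1.1.1]

cons(p(p(e)), p(p(cons(a, 0))))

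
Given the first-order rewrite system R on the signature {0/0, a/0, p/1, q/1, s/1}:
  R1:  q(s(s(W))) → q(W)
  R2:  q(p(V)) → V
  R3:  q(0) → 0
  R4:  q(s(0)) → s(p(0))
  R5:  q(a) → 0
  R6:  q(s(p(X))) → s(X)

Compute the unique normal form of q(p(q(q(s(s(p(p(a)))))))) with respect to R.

a

1. q(p(q(q(s(s(p(p(a))))))))  →  q(q(s(s(p(p(a))))))   [R2 at ε]
2. q(q(s(s(p(p(a))))))  →  q(q(p(p(a))))   [R1 at 1]
3. q(q(p(p(a))))  →  q(p(a))   [R2 at 1]
4. q(p(a))  →  a   [R2 at ε]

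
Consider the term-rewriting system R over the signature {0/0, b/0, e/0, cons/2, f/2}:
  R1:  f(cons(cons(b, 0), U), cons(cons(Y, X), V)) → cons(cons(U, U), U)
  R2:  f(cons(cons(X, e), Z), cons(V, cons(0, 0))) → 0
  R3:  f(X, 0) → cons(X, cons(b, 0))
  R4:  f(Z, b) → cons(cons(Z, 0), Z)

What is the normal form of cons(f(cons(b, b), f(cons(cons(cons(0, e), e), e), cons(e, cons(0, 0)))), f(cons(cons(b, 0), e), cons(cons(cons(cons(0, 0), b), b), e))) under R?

1. cons(f(cons(b, b), f(cons(cons(cons(0, e), e), e), cons(e, cons(0, 0)))), f(cons(cons(b, 0), e), cons(cons(cons(cons(0, 0), b), b), e)))  →  cons(f(cons(b, b), 0), f(cons(cons(b, 0), e), cons(cons(cons(cons(0, 0), b), b), e)))   [R2 at 1.2]
2. cons(f(cons(b, b), 0), f(cons(cons(b, 0), e), cons(cons(cons(cons(0, 0), b), b), e)))  →  cons(cons(cons(b, b), cons(b, 0)), f(cons(cons(b, 0), e), cons(cons(cons(cons(0, 0), b), b), e)))   [R3 at 1]
3. cons(cons(cons(b, b), cons(b, 0)), f(cons(cons(b, 0), e), cons(cons(cons(cons(0, 0), b), b), e)))  →  cons(cons(cons(b, b), cons(b, 0)), cons(cons(e, e), e))   [R1 at 2]

cons(cons(cons(b, b), cons(b, 0)), cons(cons(e, e), e))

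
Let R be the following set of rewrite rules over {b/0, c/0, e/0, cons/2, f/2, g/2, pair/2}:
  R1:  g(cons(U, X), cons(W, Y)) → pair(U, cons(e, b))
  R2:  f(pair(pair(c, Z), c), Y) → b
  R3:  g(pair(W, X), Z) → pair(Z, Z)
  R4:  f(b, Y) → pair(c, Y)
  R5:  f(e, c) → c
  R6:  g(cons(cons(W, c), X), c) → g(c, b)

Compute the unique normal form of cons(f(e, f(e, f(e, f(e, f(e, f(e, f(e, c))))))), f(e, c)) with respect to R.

1. cons(f(e, f(e, f(e, f(e, f(e, f(e, f(e, c))))))), f(e, c))  →  cons(f(e, f(e, f(e, f(e, f(e, f(e, c)))))), f(e, c))   [R5 at 1.2.2.2.2.2.2]
2. cons(f(e, f(e, f(e, f(e, f(e, f(e, c)))))), f(e, c))  →  cons(f(e, f(e, f(e, f(e, f(e, c))))), f(e, c))   [R5 at 1.2.2.2.2.2]
3. cons(f(e, f(e, f(e, f(e, f(e, c))))), f(e, c))  →  cons(f(e, f(e, f(e, f(e, c)))), f(e, c))   [R5 at 1.2.2.2.2]
4. cons(f(e, f(e, f(e, f(e, c)))), f(e, c))  →  cons(f(e, f(e, f(e, c))), f(e, c))   [R5 at 1.2.2.2]
5. cons(f(e, f(e, f(e, c))), f(e, c))  →  cons(f(e, f(e, c)), f(e, c))   [R5 at 1.2.2]
6. cons(f(e, f(e, c)), f(e, c))  →  cons(f(e, c), f(e, c))   [R5 at 1.2]
7. cons(f(e, c), f(e, c))  →  cons(c, f(e, c))   [R5 at 1]
8. cons(c, f(e, c))  →  cons(c, c)   [R5 at 2]

cons(c, c)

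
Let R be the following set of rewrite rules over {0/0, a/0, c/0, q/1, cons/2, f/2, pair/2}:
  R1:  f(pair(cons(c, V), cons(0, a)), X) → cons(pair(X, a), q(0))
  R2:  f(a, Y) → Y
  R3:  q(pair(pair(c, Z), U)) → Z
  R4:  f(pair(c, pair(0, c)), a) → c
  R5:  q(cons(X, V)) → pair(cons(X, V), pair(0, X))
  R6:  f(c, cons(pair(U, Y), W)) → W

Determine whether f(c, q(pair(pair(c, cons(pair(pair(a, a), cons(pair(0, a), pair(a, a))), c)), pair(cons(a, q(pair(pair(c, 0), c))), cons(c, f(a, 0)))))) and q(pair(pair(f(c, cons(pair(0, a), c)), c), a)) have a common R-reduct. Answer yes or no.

yes — NF(t₁) = c, NF(t₂) = c

Reduce t₁ = f(c, q(pair(pair(c, cons(pair(pair(a, a), cons(pair(0, a), pair(a, a))), c)), pair(cons(a, q(pair(pair(c, 0), c))), cons(c, f(a, 0)))))):
1. f(c, q(pair(pair(c, cons(pair(pair(a, a), cons(pair(0, a), pair(a, a))), c)), pair(cons(a, q(pair(pair(c, 0), c))), cons(c, f(a, 0))))))  →  f(c, cons(pair(pair(a, a), cons(pair(0, a), pair(a, a))), c))   [R3 at 2]
2. f(c, cons(pair(pair(a, a), cons(pair(0, a), pair(a, a))), c))  →  c   [R6 at ε]

Reduce t₂ = q(pair(pair(f(c, cons(pair(0, a), c)), c), a)):
1. q(pair(pair(f(c, cons(pair(0, a), c)), c), a))  →  q(pair(pair(c, c), a))   [R6 at 1.1.1]
2. q(pair(pair(c, c), a))  →  c   [R3 at ε]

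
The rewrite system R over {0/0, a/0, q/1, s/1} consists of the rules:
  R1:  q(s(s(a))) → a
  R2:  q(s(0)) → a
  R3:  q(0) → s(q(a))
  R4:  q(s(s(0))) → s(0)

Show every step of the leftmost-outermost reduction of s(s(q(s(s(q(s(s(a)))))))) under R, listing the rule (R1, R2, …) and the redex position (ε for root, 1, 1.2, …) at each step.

1. s(s(q(s(s(q(s(s(a))))))))  →  s(s(q(s(s(a)))))   [R1 at 1.1.1.1.1]
2. s(s(q(s(s(a)))))  →  s(s(a))   [R1 at 1.1]

s(s(a))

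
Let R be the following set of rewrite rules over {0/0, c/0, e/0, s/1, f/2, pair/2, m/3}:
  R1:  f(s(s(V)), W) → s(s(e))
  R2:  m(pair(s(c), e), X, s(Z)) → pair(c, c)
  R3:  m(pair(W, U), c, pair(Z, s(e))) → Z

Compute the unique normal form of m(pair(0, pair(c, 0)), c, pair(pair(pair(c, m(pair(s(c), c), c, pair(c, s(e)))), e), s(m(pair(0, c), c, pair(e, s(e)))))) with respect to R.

pair(pair(c, c), e)

1. m(pair(0, pair(c, 0)), c, pair(pair(pair(c, m(pair(s(c), c), c, pair(c, s(e)))), e), s(m(pair(0, c), c, pair(e, s(e))))))  →  m(pair(0, pair(c, 0)), c, pair(pair(pair(c, c), e), s(m(pair(0, c), c, pair(e, s(e))))))   [R3 at 3.1.1.2]
2. m(pair(0, pair(c, 0)), c, pair(pair(pair(c, c), e), s(m(pair(0, c), c, pair(e, s(e))))))  →  m(pair(0, pair(c, 0)), c, pair(pair(pair(c, c), e), s(e)))   [R3 at 3.2.1]
3. m(pair(0, pair(c, 0)), c, pair(pair(pair(c, c), e), s(e)))  →  pair(pair(c, c), e)   [R3 at ε]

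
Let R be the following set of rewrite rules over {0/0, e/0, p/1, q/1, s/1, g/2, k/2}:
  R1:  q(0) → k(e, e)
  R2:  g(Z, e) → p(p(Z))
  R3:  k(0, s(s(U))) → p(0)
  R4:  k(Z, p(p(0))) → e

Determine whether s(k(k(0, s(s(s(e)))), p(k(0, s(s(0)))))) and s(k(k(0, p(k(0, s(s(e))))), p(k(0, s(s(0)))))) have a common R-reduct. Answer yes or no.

yes — NF(t₁) = s(e), NF(t₂) = s(e)

Reduce t₁ = s(k(k(0, s(s(s(e)))), p(k(0, s(s(0)))))):
1. s(k(k(0, s(s(s(e)))), p(k(0, s(s(0))))))  →  s(k(p(0), p(k(0, s(s(0))))))   [R3 at 1.1]
2. s(k(p(0), p(k(0, s(s(0))))))  →  s(k(p(0), p(p(0))))   [R3 at 1.2.1]
3. s(k(p(0), p(p(0))))  →  s(e)   [R4 at 1]

Reduce t₂ = s(k(k(0, p(k(0, s(s(e))))), p(k(0, s(s(0)))))):
1. s(k(k(0, p(k(0, s(s(e))))), p(k(0, s(s(0))))))  →  s(k(k(0, p(p(0))), p(k(0, s(s(0))))))   [R3 at 1.1.2.1]
2. s(k(k(0, p(p(0))), p(k(0, s(s(0))))))  →  s(k(e, p(k(0, s(s(0))))))   [R4 at 1.1]
3. s(k(e, p(k(0, s(s(0))))))  →  s(k(e, p(p(0))))   [R3 at 1.2.1]
4. s(k(e, p(p(0))))  →  s(e)   [R4 at 1]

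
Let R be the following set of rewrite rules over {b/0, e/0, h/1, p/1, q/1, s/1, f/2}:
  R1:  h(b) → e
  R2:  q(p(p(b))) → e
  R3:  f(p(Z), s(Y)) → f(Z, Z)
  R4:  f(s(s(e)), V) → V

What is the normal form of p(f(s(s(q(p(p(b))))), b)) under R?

1. p(f(s(s(q(p(p(b))))), b))  →  p(f(s(s(e)), b))   [R2 at 1.1.1.1]
2. p(f(s(s(e)), b))  →  p(b)   [R4 at 1]

p(b)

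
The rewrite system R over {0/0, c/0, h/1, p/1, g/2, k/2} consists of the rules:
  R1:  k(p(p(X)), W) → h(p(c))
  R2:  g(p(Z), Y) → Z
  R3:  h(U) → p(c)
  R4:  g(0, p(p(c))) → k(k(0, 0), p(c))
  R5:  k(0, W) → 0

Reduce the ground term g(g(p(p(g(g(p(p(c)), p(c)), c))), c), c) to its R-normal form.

1. g(g(p(p(g(g(p(p(c)), p(c)), c))), c), c)  →  g(p(g(g(p(p(c)), p(c)), c)), c)   [R2 at 1]
2. g(p(g(g(p(p(c)), p(c)), c)), c)  →  g(g(p(p(c)), p(c)), c)   [R2 at ε]
3. g(g(p(p(c)), p(c)), c)  →  g(p(c), c)   [R2 at 1]
4. g(p(c), c)  →  c   [R2 at ε]

c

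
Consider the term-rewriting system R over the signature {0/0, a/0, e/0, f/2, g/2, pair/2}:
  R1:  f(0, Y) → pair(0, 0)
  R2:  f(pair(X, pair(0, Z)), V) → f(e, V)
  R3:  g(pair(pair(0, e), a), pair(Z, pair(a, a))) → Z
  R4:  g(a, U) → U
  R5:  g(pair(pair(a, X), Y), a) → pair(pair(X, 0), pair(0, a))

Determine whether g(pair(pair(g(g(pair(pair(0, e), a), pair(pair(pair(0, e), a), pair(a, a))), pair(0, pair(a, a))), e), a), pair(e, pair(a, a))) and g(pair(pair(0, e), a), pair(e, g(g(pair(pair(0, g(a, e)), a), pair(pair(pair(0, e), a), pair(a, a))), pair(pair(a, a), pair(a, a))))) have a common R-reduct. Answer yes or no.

Reduce t₁ = g(pair(pair(g(g(pair(pair(0, e), a), pair(pair(pair(0, e), a), pair(a, a))), pair(0, pair(a, a))), e), a), pair(e, pair(a, a))):
1. g(pair(pair(g(g(pair(pair(0, e), a), pair(pair(pair(0, e), a), pair(a, a))), pair(0, pair(a, a))), e), a), pair(e, pair(a, a)))  →  g(pair(pair(g(pair(pair(0, e), a), pair(0, pair(a, a))), e), a), pair(e, pair(a, a)))   [R3 at 1.1.1.1]
2. g(pair(pair(g(pair(pair(0, e), a), pair(0, pair(a, a))), e), a), pair(e, pair(a, a)))  →  g(pair(pair(0, e), a), pair(e, pair(a, a)))   [R3 at 1.1.1]
3. g(pair(pair(0, e), a), pair(e, pair(a, a)))  →  e   [R3 at ε]

Reduce t₂ = g(pair(pair(0, e), a), pair(e, g(g(pair(pair(0, g(a, e)), a), pair(pair(pair(0, e), a), pair(a, a))), pair(pair(a, a), pair(a, a))))):
1. g(pair(pair(0, e), a), pair(e, g(g(pair(pair(0, g(a, e)), a), pair(pair(pair(0, e), a), pair(a, a))), pair(pair(a, a), pair(a, a)))))  →  g(pair(pair(0, e), a), pair(e, g(g(pair(pair(0, e), a), pair(pair(pair(0, e), a), pair(a, a))), pair(pair(a, a), pair(a, a)))))   [R4 at 2.2.1.1.1.2]
2. g(pair(pair(0, e), a), pair(e, g(g(pair(pair(0, e), a), pair(pair(pair(0, e), a), pair(a, a))), pair(pair(a, a), pair(a, a)))))  →  g(pair(pair(0, e), a), pair(e, g(pair(pair(0, e), a), pair(pair(a, a), pair(a, a)))))   [R3 at 2.2.1]
3. g(pair(pair(0, e), a), pair(e, g(pair(pair(0, e), a), pair(pair(a, a), pair(a, a)))))  →  g(pair(pair(0, e), a), pair(e, pair(a, a)))   [R3 at 2.2]
4. g(pair(pair(0, e), a), pair(e, pair(a, a)))  →  e   [R3 at ε]

yes — NF(t₁) = e, NF(t₂) = e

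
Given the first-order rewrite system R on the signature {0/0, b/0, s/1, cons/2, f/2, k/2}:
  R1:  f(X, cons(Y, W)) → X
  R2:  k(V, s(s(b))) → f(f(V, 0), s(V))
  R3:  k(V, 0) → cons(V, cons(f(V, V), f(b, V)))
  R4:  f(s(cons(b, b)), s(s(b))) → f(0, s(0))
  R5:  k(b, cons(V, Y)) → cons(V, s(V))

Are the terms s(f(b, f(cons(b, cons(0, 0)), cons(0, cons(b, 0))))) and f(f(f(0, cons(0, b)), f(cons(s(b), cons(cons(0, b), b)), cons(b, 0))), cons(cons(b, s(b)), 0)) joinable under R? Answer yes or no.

no — NF(t₁) = s(b), NF(t₂) = 0

Reduce t₁ = s(f(b, f(cons(b, cons(0, 0)), cons(0, cons(b, 0))))):
1. s(f(b, f(cons(b, cons(0, 0)), cons(0, cons(b, 0)))))  →  s(f(b, cons(b, cons(0, 0))))   [R1 at 1.2]
2. s(f(b, cons(b, cons(0, 0))))  →  s(b)   [R1 at 1]

Reduce t₂ = f(f(f(0, cons(0, b)), f(cons(s(b), cons(cons(0, b), b)), cons(b, 0))), cons(cons(b, s(b)), 0)):
1. f(f(f(0, cons(0, b)), f(cons(s(b), cons(cons(0, b), b)), cons(b, 0))), cons(cons(b, s(b)), 0))  →  f(f(0, cons(0, b)), f(cons(s(b), cons(cons(0, b), b)), cons(b, 0)))   [R1 at ε]
2. f(f(0, cons(0, b)), f(cons(s(b), cons(cons(0, b), b)), cons(b, 0)))  →  f(0, f(cons(s(b), cons(cons(0, b), b)), cons(b, 0)))   [R1 at 1]
3. f(0, f(cons(s(b), cons(cons(0, b), b)), cons(b, 0)))  →  f(0, cons(s(b), cons(cons(0, b), b)))   [R1 at 2]
4. f(0, cons(s(b), cons(cons(0, b), b)))  →  0   [R1 at ε]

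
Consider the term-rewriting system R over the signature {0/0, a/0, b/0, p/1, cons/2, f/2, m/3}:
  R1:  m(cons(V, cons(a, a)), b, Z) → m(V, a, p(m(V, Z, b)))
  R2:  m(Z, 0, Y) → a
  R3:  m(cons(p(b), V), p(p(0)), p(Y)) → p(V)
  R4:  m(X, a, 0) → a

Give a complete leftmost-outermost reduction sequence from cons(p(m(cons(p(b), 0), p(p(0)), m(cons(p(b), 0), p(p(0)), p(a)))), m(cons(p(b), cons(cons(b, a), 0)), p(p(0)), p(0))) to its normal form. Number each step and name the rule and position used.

cons(p(p(0)), p(cons(cons(b, a), 0)))

1. cons(p(m(cons(p(b), 0), p(p(0)), m(cons(p(b), 0), p(p(0)), p(a)))), m(cons(p(b), cons(cons(b, a), 0)), p(p(0)), p(0)))  →  cons(p(m(cons(p(b), 0), p(p(0)), p(0))), m(cons(p(b), cons(cons(b, a), 0)), p(p(0)), p(0)))   [R3 at 1.1.3]
2. cons(p(m(cons(p(b), 0), p(p(0)), p(0))), m(cons(p(b), cons(cons(b, a), 0)), p(p(0)), p(0)))  →  cons(p(p(0)), m(cons(p(b), cons(cons(b, a), 0)), p(p(0)), p(0)))   [R3 at 1.1]
3. cons(p(p(0)), m(cons(p(b), cons(cons(b, a), 0)), p(p(0)), p(0)))  →  cons(p(p(0)), p(cons(cons(b, a), 0)))   [R3 at 2]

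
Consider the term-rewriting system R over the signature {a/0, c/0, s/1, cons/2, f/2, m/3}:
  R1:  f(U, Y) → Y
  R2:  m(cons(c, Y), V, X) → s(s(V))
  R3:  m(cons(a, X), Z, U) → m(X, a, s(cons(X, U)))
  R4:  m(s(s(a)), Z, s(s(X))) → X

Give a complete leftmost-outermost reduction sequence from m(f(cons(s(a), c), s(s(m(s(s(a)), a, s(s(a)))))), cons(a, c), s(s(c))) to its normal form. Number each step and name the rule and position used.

c

1. m(f(cons(s(a), c), s(s(m(s(s(a)), a, s(s(a)))))), cons(a, c), s(s(c)))  →  m(s(s(m(s(s(a)), a, s(s(a))))), cons(a, c), s(s(c)))   [R1 at 1]
2. m(s(s(m(s(s(a)), a, s(s(a))))), cons(a, c), s(s(c)))  →  m(s(s(a)), cons(a, c), s(s(c)))   [R4 at 1.1.1]
3. m(s(s(a)), cons(a, c), s(s(c)))  →  c   [R4 at ε]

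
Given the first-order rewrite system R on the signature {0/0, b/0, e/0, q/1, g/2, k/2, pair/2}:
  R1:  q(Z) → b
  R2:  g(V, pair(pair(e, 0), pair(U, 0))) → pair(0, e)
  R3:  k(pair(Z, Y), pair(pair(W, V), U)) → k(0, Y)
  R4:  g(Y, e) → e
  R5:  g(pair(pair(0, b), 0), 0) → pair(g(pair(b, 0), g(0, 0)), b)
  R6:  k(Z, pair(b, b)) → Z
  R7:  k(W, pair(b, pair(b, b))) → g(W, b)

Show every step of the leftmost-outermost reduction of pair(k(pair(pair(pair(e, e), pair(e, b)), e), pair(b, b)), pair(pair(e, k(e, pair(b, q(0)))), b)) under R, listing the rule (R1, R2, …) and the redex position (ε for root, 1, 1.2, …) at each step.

pair(pair(pair(pair(e, e), pair(e, b)), e), pair(pair(e, e), b))

1. pair(k(pair(pair(pair(e, e), pair(e, b)), e), pair(b, b)), pair(pair(e, k(e, pair(b, q(0)))), b))  →  pair(pair(pair(pair(e, e), pair(e, b)), e), pair(pair(e, k(e, pair(b, q(0)))), b))   [R6 at 1]
2. pair(pair(pair(pair(e, e), pair(e, b)), e), pair(pair(e, k(e, pair(b, q(0)))), b))  →  pair(pair(pair(pair(e, e), pair(e, b)), e), pair(pair(e, k(e, pair(b, b))), b))   [R1 at 2.1.2.2.2]
3. pair(pair(pair(pair(e, e), pair(e, b)), e), pair(pair(e, k(e, pair(b, b))), b))  →  pair(pair(pair(pair(e, e), pair(e, b)), e), pair(pair(e, e), b))   [R6 at 2.1.2]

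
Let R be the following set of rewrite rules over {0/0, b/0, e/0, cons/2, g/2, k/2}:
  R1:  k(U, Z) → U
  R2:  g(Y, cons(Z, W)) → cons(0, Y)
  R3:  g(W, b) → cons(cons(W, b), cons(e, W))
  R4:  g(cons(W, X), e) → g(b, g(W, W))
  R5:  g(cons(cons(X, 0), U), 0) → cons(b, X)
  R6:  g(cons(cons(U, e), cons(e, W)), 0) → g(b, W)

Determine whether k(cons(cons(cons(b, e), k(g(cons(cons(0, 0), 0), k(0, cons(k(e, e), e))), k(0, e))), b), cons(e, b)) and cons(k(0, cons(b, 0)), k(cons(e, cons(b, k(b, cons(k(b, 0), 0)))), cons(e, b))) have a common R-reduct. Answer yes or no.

Reduce t₁ = k(cons(cons(cons(b, e), k(g(cons(cons(0, 0), 0), k(0, cons(k(e, e), e))), k(0, e))), b), cons(e, b)):
1. k(cons(cons(cons(b, e), k(g(cons(cons(0, 0), 0), k(0, cons(k(e, e), e))), k(0, e))), b), cons(e, b))  →  cons(cons(cons(b, e), k(g(cons(cons(0, 0), 0), k(0, cons(k(e, e), e))), k(0, e))), b)   [R1 at ε]
2. cons(cons(cons(b, e), k(g(cons(cons(0, 0), 0), k(0, cons(k(e, e), e))), k(0, e))), b)  →  cons(cons(cons(b, e), g(cons(cons(0, 0), 0), k(0, cons(k(e, e), e)))), b)   [R1 at 1.2]
3. cons(cons(cons(b, e), g(cons(cons(0, 0), 0), k(0, cons(k(e, e), e)))), b)  →  cons(cons(cons(b, e), g(cons(cons(0, 0), 0), 0)), b)   [R1 at 1.2.2]
4. cons(cons(cons(b, e), g(cons(cons(0, 0), 0), 0)), b)  →  cons(cons(cons(b, e), cons(b, 0)), b)   [R5 at 1.2]

Reduce t₂ = cons(k(0, cons(b, 0)), k(cons(e, cons(b, k(b, cons(k(b, 0), 0)))), cons(e, b))):
1. cons(k(0, cons(b, 0)), k(cons(e, cons(b, k(b, cons(k(b, 0), 0)))), cons(e, b)))  →  cons(0, k(cons(e, cons(b, k(b, cons(k(b, 0), 0)))), cons(e, b)))   [R1 at 1]
2. cons(0, k(cons(e, cons(b, k(b, cons(k(b, 0), 0)))), cons(e, b)))  →  cons(0, cons(e, cons(b, k(b, cons(k(b, 0), 0)))))   [R1 at 2]
3. cons(0, cons(e, cons(b, k(b, cons(k(b, 0), 0)))))  →  cons(0, cons(e, cons(b, b)))   [R1 at 2.2.2]

no — NF(t₁) = cons(cons(cons(b, e), cons(b, 0)), b), NF(t₂) = cons(0, cons(e, cons(b, b)))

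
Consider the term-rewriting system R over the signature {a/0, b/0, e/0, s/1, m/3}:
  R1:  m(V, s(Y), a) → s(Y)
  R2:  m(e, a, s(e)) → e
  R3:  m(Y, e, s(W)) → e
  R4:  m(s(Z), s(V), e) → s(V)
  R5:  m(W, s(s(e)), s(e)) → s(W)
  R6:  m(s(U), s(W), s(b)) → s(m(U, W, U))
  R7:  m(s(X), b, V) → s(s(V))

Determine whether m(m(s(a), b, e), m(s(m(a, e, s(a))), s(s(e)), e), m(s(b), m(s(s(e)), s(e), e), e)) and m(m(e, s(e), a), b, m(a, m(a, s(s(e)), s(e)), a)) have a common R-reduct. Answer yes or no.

Reduce t₁ = m(m(s(a), b, e), m(s(m(a, e, s(a))), s(s(e)), e), m(s(b), m(s(s(e)), s(e), e), e)):
1. m(m(s(a), b, e), m(s(m(a, e, s(a))), s(s(e)), e), m(s(b), m(s(s(e)), s(e), e), e))  →  m(s(s(e)), m(s(m(a, e, s(a))), s(s(e)), e), m(s(b), m(s(s(e)), s(e), e), e))   [R7 at 1]
2. m(s(s(e)), m(s(m(a, e, s(a))), s(s(e)), e), m(s(b), m(s(s(e)), s(e), e), e))  →  m(s(s(e)), s(s(e)), m(s(b), m(s(s(e)), s(e), e), e))   [R4 at 2]
3. m(s(s(e)), s(s(e)), m(s(b), m(s(s(e)), s(e), e), e))  →  m(s(s(e)), s(s(e)), m(s(b), s(e), e))   [R4 at 3.2]
4. m(s(s(e)), s(s(e)), m(s(b), s(e), e))  →  m(s(s(e)), s(s(e)), s(e))   [R4 at 3]
5. m(s(s(e)), s(s(e)), s(e))  →  s(s(s(e)))   [R5 at ε]

Reduce t₂ = m(m(e, s(e), a), b, m(a, m(a, s(s(e)), s(e)), a)):
1. m(m(e, s(e), a), b, m(a, m(a, s(s(e)), s(e)), a))  →  m(s(e), b, m(a, m(a, s(s(e)), s(e)), a))   [R1 at 1]
2. m(s(e), b, m(a, m(a, s(s(e)), s(e)), a))  →  s(s(m(a, m(a, s(s(e)), s(e)), a)))   [R7 at ε]
3. s(s(m(a, m(a, s(s(e)), s(e)), a)))  →  s(s(m(a, s(a), a)))   [R5 at 1.1.2]
4. s(s(m(a, s(a), a)))  →  s(s(s(a)))   [R1 at 1.1]

no — NF(t₁) = s(s(s(e))), NF(t₂) = s(s(s(a)))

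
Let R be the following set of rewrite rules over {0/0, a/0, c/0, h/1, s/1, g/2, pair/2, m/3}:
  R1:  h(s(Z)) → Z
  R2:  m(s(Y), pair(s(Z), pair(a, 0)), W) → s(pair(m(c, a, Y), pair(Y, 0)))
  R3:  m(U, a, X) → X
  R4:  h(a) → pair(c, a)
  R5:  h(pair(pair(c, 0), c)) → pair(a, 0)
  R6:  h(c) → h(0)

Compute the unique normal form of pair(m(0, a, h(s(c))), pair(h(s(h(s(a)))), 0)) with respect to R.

pair(c, pair(a, 0))

1. pair(m(0, a, h(s(c))), pair(h(s(h(s(a)))), 0))  →  pair(h(s(c)), pair(h(s(h(s(a)))), 0))   [R3 at 1]
2. pair(h(s(c)), pair(h(s(h(s(a)))), 0))  →  pair(c, pair(h(s(h(s(a)))), 0))   [R1 at 1]
3. pair(c, pair(h(s(h(s(a)))), 0))  →  pair(c, pair(h(s(a)), 0))   [R1 at 2.1]
4. pair(c, pair(h(s(a)), 0))  →  pair(c, pair(a, 0))   [R1 at 2.1]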